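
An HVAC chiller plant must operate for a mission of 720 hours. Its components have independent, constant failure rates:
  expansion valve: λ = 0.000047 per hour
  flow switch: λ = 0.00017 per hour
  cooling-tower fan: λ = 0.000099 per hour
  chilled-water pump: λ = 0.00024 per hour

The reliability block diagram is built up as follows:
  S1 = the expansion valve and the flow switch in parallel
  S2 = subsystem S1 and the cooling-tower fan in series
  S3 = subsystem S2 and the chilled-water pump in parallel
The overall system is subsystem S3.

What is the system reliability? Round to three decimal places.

R(expansion valve) = exp(−0.000047 × 720) = 0.96673
R(flow switch) = exp(−0.00017 × 720) = 0.88479
R(cooling-tower fan) = exp(−0.000099 × 720) = 0.93120
R(chilled-water pump) = exp(−0.00024 × 720) = 0.84131
Parallel (expansion valve and flow switch): 1 − (1 − 0.96673)(1 − 0.88479) = 0.99617
Series ([0.99617] and cooling-tower fan): 0.99617 × 0.93120 = 0.92763
Parallel ([0.92763] and chilled-water pump): 1 − (1 − 0.92763)(1 − 0.84131) = 0.989

0.989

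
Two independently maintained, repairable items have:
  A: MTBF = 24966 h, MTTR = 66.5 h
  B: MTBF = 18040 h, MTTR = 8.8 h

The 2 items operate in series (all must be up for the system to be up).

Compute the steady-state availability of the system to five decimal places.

0.99686

A(A) = MTBF/(MTBF+MTTR) = 24966/(24966+66.5) = 0.997343
A(B) = MTBF/(MTBF+MTTR) = 18040/(18040+8.8) = 0.999512
Series availability: 0.997343 × 0.999512 = 0.99686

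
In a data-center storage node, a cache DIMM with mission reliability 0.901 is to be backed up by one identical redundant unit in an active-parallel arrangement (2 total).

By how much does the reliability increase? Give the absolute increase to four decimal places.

R_before = 0.901
R_after = 1 − (1 − 0.901)^2 = 0.9902
ΔR = 0.9902 − 0.901 = 0.0892

0.0892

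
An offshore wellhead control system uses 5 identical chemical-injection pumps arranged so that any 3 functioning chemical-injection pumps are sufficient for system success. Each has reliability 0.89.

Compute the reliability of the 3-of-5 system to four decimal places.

R = Σ_{i=3}^{5} C(5,i) p^i (1−p)^{5−i} with p = 0.89
C(5,3)·0.89^3·0.11^2 = 0.085301
C(5,4)·0.89^4·0.11^1 = 0.345082
C(5,5)·0.89^5·0.11^0 = 0.558406
Sum = 0.9888

0.9888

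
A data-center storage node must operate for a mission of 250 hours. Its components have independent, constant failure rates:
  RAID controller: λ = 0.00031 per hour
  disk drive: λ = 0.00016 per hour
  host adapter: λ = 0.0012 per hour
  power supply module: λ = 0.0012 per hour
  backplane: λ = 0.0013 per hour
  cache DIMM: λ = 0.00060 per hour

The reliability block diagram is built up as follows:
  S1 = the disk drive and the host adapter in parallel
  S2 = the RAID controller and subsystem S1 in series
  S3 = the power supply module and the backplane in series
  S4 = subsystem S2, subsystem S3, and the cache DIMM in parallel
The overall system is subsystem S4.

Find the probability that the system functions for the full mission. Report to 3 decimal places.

0.995

R(RAID controller) = exp(−0.00031 × 250) = 0.92543
R(disk drive) = exp(−0.00016 × 250) = 0.96079
R(host adapter) = exp(−0.0012 × 250) = 0.74082
R(power supply module) = exp(−0.0012 × 250) = 0.74082
R(backplane) = exp(−0.0013 × 250) = 0.72253
R(cache DIMM) = exp(−0.00060 × 250) = 0.86071
Parallel (disk drive and host adapter): 1 − (1 − 0.96079)(1 − 0.74082) = 0.98984
Series (RAID controller and [0.98984]): 0.92543 × 0.98984 = 0.91603
Series (power supply module and backplane): 0.74082 × 0.72253 = 0.53526
Parallel ([0.91603], [0.53526], and cache DIMM): 1 − (1 − 0.91603)(1 − 0.53526)(1 − 0.86071) = 0.995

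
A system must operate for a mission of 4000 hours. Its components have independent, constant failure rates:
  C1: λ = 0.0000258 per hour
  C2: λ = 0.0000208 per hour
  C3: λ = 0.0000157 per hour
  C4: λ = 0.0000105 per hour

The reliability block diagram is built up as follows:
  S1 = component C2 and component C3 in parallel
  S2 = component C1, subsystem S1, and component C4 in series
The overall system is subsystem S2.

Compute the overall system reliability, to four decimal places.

R(C1) = exp(−0.0000258 × 4000) = 0.901947
R(C2) = exp(−0.0000208 × 4000) = 0.920167
R(C3) = exp(−0.0000157 × 4000) = 0.939131
R(C4) = exp(−0.0000105 × 4000) = 0.958870
Parallel (C2 and C3): 1 − (1 − 0.920167)(1 − 0.939131) = 0.995141
Series (C1, [0.995141], and C4): 0.901947 × 0.995141 × 0.958870 = 0.8606

0.8606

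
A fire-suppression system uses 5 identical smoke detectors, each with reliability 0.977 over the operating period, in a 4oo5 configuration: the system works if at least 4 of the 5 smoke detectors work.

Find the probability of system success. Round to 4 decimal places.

R = Σ_{i=4}^{5} C(5,i) p^i (1−p)^{5−i} with p = 0.977
C(5,4)·0.977^4·0.023^1 = 0.104779
C(5,5)·0.977^5·0.023^0 = 0.890170
Sum = 0.9949

0.9949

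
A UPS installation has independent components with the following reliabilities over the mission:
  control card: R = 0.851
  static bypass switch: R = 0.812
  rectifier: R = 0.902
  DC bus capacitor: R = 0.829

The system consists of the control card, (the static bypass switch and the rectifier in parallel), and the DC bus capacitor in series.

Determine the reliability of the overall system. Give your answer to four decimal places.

0.6925

Parallel (static bypass switch and rectifier): 1 − (1 − 0.812000)(1 − 0.902000) = 0.981576
Series (control card, [0.981576], and DC bus capacitor): 0.851000 × 0.981576 × 0.829000 = 0.6925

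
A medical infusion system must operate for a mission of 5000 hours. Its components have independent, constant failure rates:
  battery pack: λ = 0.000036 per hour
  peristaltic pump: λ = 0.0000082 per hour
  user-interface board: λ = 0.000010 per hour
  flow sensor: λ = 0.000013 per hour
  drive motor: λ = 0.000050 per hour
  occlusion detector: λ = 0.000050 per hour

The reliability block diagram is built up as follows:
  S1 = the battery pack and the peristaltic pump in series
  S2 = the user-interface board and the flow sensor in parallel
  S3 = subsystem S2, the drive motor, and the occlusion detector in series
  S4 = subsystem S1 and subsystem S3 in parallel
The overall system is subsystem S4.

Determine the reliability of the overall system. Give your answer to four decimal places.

R(battery pack) = exp(−0.000036 × 5000) = 0.835270
R(peristaltic pump) = exp(−0.0000082 × 5000) = 0.959829
R(user-interface board) = exp(−0.000010 × 5000) = 0.951229
R(flow sensor) = exp(−0.000013 × 5000) = 0.937067
R(drive motor) = exp(−0.000050 × 5000) = 0.778801
R(occlusion detector) = exp(−0.000050 × 5000) = 0.778801
Series (battery pack and peristaltic pump): 0.835270 × 0.959829 = 0.801716
Parallel (user-interface board and flow sensor): 1 − (1 − 0.951229)(1 − 0.937067) = 0.996931
Series ([0.996931], drive motor, and occlusion detector): 0.996931 × 0.778801 × 0.778801 = 0.604670
Parallel ([0.801716] and [0.604670]): 1 − (1 − 0.801716)(1 − 0.604670) = 0.9216

0.9216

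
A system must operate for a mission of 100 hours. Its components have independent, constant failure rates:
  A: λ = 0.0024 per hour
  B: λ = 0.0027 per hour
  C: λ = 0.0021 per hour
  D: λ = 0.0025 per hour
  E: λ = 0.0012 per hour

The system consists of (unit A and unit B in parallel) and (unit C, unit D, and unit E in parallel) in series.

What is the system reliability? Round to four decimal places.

0.9450

R(A) = exp(−0.0024 × 100) = 0.786628
R(B) = exp(−0.0027 × 100) = 0.763379
R(C) = exp(−0.0021 × 100) = 0.810584
R(D) = exp(−0.0025 × 100) = 0.778801
R(E) = exp(−0.0012 × 100) = 0.886920
Parallel (A and B): 1 − (1 − 0.786628)(1 − 0.763379) = 0.949512
Parallel (C, D, and E): 1 − (1 − 0.810584)(1 − 0.778801)(1 − 0.886920) = 0.995262
Series ([0.949512] and [0.995262]): 0.949512 × 0.995262 = 0.9450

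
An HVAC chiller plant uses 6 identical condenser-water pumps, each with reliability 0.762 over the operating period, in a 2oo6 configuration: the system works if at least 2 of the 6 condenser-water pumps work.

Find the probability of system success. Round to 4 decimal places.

0.9963

R = Σ_{i=2}^{6} C(6,i) p^i (1−p)^{6−i} with p = 0.762
C(6,2)·0.762^2·0.238^4 = 0.027945
C(6,3)·0.762^3·0.238^3 = 0.119296
C(6,4)·0.762^4·0.238^2 = 0.286461
C(6,5)·0.762^5·0.238^1 = 0.366862
C(6,6)·0.762^6·0.238^0 = 0.195763
Sum = 0.9963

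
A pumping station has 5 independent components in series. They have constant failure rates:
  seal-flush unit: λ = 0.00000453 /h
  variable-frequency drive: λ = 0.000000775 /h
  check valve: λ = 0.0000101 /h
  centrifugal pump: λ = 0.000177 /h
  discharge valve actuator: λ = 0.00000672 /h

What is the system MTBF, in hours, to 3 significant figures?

5020

Series of exponential components: λ_sys = Σ λ_i
λ_sys = 0.00000453 + 0.000000775 + 0.0000101 + 0.000177 + 0.00000672 = 1.9913e-04 /h
MTBF = 1 / λ_sys = 5020 h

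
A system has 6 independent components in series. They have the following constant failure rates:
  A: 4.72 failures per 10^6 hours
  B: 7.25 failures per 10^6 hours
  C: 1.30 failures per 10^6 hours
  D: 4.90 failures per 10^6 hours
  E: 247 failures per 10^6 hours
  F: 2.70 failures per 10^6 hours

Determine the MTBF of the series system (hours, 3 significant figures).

3730

Series of exponential components: λ_sys = Σ λ_i
λ_sys = 0.00000472 + 0.00000725 + 0.00000130 + 0.00000490 + 0.000247 + 0.00000270 = 2.6787e-04 /h
MTBF = 1 / λ_sys = 3730 h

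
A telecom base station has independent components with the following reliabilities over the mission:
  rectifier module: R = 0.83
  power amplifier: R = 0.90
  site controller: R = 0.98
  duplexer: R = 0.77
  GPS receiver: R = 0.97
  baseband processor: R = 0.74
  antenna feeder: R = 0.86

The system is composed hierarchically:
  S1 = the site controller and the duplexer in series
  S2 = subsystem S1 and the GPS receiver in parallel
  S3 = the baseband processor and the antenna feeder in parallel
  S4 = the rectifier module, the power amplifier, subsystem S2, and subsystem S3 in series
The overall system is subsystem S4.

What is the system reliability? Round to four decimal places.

0.7145

Series (site controller and duplexer): 0.980000 × 0.770000 = 0.754600
Parallel ([0.754600] and GPS receiver): 1 − (1 − 0.754600)(1 − 0.970000) = 0.992638
Parallel (baseband processor and antenna feeder): 1 − (1 − 0.740000)(1 − 0.860000) = 0.963600
Series (rectifier module, power amplifier, [0.992638], and [0.963600]): 0.830000 × 0.900000 × 0.992638 × 0.963600 = 0.7145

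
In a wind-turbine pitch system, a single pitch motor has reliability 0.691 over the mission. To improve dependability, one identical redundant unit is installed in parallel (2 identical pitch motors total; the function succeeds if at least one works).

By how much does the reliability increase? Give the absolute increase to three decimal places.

0.214

R_before = 0.691
R_after = 1 − (1 − 0.691)^2 = 0.905
ΔR = 0.905 − 0.691 = 0.214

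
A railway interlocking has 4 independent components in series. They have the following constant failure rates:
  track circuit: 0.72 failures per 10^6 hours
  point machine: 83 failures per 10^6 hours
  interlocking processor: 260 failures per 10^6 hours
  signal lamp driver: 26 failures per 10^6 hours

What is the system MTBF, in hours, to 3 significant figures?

2700

Series of exponential components: λ_sys = Σ λ_i
λ_sys = 0.00000072 + 0.000083 + 0.00026 + 0.000026 = 3.6972e-04 /h
MTBF = 1 / λ_sys = 2700 h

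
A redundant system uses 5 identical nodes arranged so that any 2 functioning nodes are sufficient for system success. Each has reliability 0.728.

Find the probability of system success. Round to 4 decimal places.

0.9786

R = Σ_{i=2}^{5} C(5,i) p^i (1−p)^{5−i} with p = 0.728
C(5,2)·0.728^2·0.272^3 = 0.106652
C(5,3)·0.728^3·0.272^2 = 0.285451
C(5,4)·0.728^4·0.272^1 = 0.382001
C(5,5)·0.728^5·0.272^0 = 0.204483
Sum = 0.9786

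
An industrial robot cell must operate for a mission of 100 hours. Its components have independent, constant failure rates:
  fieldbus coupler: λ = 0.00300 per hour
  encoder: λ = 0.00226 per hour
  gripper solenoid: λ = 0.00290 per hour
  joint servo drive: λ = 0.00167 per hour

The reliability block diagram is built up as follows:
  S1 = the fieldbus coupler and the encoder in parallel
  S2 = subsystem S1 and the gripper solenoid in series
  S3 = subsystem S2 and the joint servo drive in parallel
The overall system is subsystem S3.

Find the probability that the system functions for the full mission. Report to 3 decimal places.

0.955

R(fieldbus coupler) = exp(−0.00300 × 100) = 0.74082
R(encoder) = exp(−0.00226 × 100) = 0.79772
R(gripper solenoid) = exp(−0.00290 × 100) = 0.74826
R(joint servo drive) = exp(−0.00167 × 100) = 0.84620
Parallel (fieldbus coupler and encoder): 1 − (1 − 0.74082)(1 − 0.79772) = 0.94757
Series ([0.94757] and gripper solenoid): 0.94757 × 0.74826 = 0.70903
Parallel ([0.70903] and joint servo drive): 1 − (1 − 0.70903)(1 − 0.84620) = 0.955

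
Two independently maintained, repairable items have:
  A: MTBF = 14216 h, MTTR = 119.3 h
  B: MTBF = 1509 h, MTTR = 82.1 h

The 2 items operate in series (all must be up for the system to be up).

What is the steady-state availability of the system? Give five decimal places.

A(A) = MTBF/(MTBF+MTTR) = 14216/(14216+119.3) = 0.991678
A(B) = MTBF/(MTBF+MTTR) = 1509/(1509+82.1) = 0.948400
Series availability: 0.991678 × 0.948400 = 0.94051

0.94051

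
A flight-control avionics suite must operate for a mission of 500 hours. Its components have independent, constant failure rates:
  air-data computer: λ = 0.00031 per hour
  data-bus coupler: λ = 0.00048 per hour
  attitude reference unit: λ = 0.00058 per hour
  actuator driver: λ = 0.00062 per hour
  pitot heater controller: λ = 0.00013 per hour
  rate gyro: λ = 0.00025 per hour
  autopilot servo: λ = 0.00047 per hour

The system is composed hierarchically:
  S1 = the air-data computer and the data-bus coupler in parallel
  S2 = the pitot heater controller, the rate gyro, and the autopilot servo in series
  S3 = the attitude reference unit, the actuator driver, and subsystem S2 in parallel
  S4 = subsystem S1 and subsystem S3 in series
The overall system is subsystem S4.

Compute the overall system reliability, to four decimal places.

R(air-data computer) = exp(−0.00031 × 500) = 0.856415
R(data-bus coupler) = exp(−0.00048 × 500) = 0.786628
R(attitude reference unit) = exp(−0.00058 × 500) = 0.748264
R(actuator driver) = exp(−0.00062 × 500) = 0.733447
R(pitot heater controller) = exp(−0.00013 × 500) = 0.937067
R(rate gyro) = exp(−0.00025 × 500) = 0.882497
R(autopilot servo) = exp(−0.00047 × 500) = 0.790571
Parallel (air-data computer and data-bus coupler): 1 − (1 − 0.856415)(1 − 0.786628) = 0.969363
Series (pitot heater controller, rate gyro, and autopilot servo): 0.937067 × 0.882497 × 0.790571 = 0.653770
Parallel (attitude reference unit, actuator driver, and [0.653770]): 1 − (1 − 0.748264)(1 − 0.733447)(1 − 0.653770) = 0.976768
Series ([0.969363] and [0.976768]): 0.969363 × 0.976768 = 0.9468

0.9468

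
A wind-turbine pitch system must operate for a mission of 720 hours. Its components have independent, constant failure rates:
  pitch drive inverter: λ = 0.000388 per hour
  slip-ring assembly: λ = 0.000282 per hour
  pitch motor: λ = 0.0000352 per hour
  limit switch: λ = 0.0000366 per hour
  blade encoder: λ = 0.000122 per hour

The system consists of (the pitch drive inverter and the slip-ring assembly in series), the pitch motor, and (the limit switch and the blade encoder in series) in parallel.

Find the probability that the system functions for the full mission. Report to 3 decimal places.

0.999

R(pitch drive inverter) = exp(−0.000388 × 720) = 0.75627
R(slip-ring assembly) = exp(−0.000282 × 720) = 0.81625
R(pitch motor) = exp(−0.0000352 × 720) = 0.97497
R(limit switch) = exp(−0.0000366 × 720) = 0.97399
R(blade encoder) = exp(−0.000122 × 720) = 0.91591
Series (pitch drive inverter and slip-ring assembly): 0.75627 × 0.81625 = 0.61731
Series (limit switch and blade encoder): 0.97399 × 0.91591 = 0.89209
Parallel ([0.61731], pitch motor, and [0.89209]): 1 − (1 − 0.61731)(1 − 0.97497)(1 − 0.89209) = 0.999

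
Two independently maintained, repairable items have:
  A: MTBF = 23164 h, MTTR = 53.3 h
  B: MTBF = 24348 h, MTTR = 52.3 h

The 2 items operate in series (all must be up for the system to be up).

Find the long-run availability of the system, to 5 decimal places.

0.99557

A(A) = MTBF/(MTBF+MTTR) = 23164/(23164+53.3) = 0.997704
A(B) = MTBF/(MTBF+MTTR) = 24348/(24348+52.3) = 0.997857
Series availability: 0.997704 × 0.997857 = 0.99557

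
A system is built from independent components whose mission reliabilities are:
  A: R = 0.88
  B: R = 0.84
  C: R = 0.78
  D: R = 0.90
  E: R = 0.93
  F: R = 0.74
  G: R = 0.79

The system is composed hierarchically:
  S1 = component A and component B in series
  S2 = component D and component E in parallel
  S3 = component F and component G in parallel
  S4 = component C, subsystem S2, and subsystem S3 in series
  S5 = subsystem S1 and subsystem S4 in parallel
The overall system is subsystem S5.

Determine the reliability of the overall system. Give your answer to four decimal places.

0.9302

Series (A and B): 0.880000 × 0.840000 = 0.739200
Parallel (D and E): 1 − (1 − 0.900000)(1 − 0.930000) = 0.993000
Parallel (F and G): 1 − (1 − 0.740000)(1 − 0.790000) = 0.945400
Series (C, [0.993000], and [0.945400]): 0.780000 × 0.993000 × 0.945400 = 0.732250
Parallel ([0.739200] and [0.732250]): 1 − (1 − 0.739200)(1 − 0.732250) = 0.9302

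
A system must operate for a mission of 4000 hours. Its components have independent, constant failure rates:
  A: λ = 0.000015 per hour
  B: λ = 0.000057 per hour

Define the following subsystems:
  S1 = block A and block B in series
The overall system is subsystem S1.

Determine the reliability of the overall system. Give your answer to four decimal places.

R(A) = exp(−0.000015 × 4000) = 0.941765
R(B) = exp(−0.000057 × 4000) = 0.796124
Series (A and B): 0.941765 × 0.796124 = 0.7498

0.7498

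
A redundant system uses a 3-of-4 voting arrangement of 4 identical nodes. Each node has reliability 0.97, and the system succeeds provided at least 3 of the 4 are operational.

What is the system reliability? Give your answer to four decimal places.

0.9948

R = Σ_{i=3}^{4} C(4,i) p^i (1−p)^{4−i} with p = 0.97
C(4,3)·0.97^3·0.03^1 = 0.109521
C(4,4)·0.97^4·0.03^0 = 0.885293
Sum = 0.9948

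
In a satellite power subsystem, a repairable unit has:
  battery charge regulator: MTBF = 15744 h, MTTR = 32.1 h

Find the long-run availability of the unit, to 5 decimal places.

A(battery charge regulator) = MTBF/(MTBF+MTTR) = 15744/(15744+32.1) = 0.99797

0.99797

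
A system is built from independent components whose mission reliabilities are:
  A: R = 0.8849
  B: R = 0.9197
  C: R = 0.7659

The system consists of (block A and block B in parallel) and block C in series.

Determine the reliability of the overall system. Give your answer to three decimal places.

0.759

Parallel (A and B): 1 − (1 − 0.88490)(1 − 0.91970) = 0.99076
Series ([0.99076] and C): 0.99076 × 0.76590 = 0.759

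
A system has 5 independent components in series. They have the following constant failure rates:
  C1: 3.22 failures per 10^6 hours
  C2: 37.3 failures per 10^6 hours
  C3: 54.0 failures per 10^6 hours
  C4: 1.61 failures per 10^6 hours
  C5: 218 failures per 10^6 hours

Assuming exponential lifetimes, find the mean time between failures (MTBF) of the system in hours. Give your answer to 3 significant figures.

Series of exponential components: λ_sys = Σ λ_i
λ_sys = 0.00000322 + 0.0000373 + 0.0000540 + 0.00000161 + 0.000218 = 3.1413e-04 /h
MTBF = 1 / λ_sys = 3180 h

3180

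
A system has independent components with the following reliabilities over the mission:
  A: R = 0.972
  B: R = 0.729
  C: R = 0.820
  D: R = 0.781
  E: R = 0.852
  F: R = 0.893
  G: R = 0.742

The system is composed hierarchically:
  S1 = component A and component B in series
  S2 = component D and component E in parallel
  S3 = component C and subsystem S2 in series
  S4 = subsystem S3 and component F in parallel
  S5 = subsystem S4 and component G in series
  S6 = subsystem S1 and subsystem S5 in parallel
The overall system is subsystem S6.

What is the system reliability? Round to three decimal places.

Series (A and B): 0.97200 × 0.72900 = 0.70859
Parallel (D and E): 1 − (1 − 0.78100)(1 − 0.85200) = 0.96759
Series (C and [0.96759]): 0.82000 × 0.96759 = 0.79342
Parallel ([0.79342] and F): 1 − (1 − 0.79342)(1 − 0.89300) = 0.97790
Series ([0.97790] and G): 0.97790 × 0.74200 = 0.72560
Parallel ([0.70859] and [0.72560]): 1 − (1 − 0.70859)(1 − 0.72560) = 0.920

0.920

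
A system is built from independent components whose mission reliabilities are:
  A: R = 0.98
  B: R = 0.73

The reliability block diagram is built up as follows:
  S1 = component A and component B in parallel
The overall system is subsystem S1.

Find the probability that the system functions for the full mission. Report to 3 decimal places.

Parallel (A and B): 1 − (1 − 0.98000)(1 − 0.73000) = 0.995

0.995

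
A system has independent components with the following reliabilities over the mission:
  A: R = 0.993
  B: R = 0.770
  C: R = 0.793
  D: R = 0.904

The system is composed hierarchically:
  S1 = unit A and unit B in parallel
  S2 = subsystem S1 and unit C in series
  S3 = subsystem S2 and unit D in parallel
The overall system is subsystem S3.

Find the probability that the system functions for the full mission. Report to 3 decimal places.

0.980

Parallel (A and B): 1 − (1 − 0.99300)(1 − 0.77000) = 0.99839
Series ([0.99839] and C): 0.99839 × 0.79300 = 0.79172
Parallel ([0.79172] and D): 1 − (1 − 0.79172)(1 − 0.90400) = 0.980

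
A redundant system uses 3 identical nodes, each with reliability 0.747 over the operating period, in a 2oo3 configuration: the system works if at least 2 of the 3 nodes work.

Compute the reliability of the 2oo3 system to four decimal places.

R = Σ_{i=2}^{3} C(3,i) p^i (1−p)^{3−i} with p = 0.747
C(3,2)·0.747^2·0.253^1 = 0.423529
C(3,3)·0.747^3·0.253^0 = 0.416833
Sum = 0.8404

0.8404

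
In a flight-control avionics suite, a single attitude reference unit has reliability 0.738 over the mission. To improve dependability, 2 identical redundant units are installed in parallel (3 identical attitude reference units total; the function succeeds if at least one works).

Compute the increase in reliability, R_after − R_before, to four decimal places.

R_before = 0.738
R_after = 1 − (1 − 0.738)^3 = 0.9820
ΔR = 0.9820 − 0.738 = 0.2440

0.2440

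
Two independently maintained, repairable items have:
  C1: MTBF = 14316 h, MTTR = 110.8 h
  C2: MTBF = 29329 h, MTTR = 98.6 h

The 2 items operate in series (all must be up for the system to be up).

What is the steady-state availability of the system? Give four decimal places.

A(C1) = MTBF/(MTBF+MTTR) = 14316/(14316+110.8) = 0.992320
A(C2) = MTBF/(MTBF+MTTR) = 29329/(29329+98.6) = 0.996649
Series availability: 0.992320 × 0.996649 = 0.9890

0.9890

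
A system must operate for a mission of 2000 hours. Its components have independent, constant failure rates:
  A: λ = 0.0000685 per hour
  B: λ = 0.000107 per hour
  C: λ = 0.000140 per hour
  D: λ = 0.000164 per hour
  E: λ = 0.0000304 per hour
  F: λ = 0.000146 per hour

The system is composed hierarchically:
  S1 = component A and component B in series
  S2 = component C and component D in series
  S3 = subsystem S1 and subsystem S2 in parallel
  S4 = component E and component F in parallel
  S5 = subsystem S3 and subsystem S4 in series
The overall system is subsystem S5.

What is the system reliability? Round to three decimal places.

0.852

R(A) = exp(−0.0000685 × 2000) = 0.87197
R(B) = exp(−0.000107 × 2000) = 0.80735
R(C) = exp(−0.000140 × 2000) = 0.75578
R(D) = exp(−0.000164 × 2000) = 0.72036
R(E) = exp(−0.0000304 × 2000) = 0.94101
R(F) = exp(−0.000146 × 2000) = 0.74677
Series (A and B): 0.87197 × 0.80735 = 0.70398
Series (C and D): 0.75578 × 0.72036 = 0.54443
Parallel ([0.70398] and [0.54443]): 1 − (1 − 0.70398)(1 − 0.54443) = 0.86514
Parallel (E and F): 1 − (1 − 0.94101)(1 − 0.74677) = 0.98506
Series ([0.86514] and [0.98506]): 0.86514 × 0.98506 = 0.852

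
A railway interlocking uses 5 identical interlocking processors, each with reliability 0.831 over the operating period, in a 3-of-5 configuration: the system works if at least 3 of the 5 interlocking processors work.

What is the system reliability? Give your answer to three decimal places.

0.963

R = Σ_{i=3}^{5} C(5,i) p^i (1−p)^{5−i} with p = 0.831
C(5,3)·0.831^3·0.169^2 = 0.16390
C(5,4)·0.831^4·0.169^1 = 0.40296
C(5,5)·0.831^5·0.169^0 = 0.39628
Sum = 0.963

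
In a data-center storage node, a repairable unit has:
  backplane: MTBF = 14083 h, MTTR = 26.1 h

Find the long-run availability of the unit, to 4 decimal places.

A(backplane) = MTBF/(MTBF+MTTR) = 14083/(14083+26.1) = 0.9982

0.9982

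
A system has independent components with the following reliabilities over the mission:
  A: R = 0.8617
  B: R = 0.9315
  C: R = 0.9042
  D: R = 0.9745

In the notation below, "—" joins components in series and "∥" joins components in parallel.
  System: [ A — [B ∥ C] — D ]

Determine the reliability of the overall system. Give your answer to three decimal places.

0.834

Parallel (B and C): 1 − (1 − 0.93150)(1 − 0.90420) = 0.99344
Series (A, [0.99344], and D): 0.86170 × 0.99344 × 0.97450 = 0.834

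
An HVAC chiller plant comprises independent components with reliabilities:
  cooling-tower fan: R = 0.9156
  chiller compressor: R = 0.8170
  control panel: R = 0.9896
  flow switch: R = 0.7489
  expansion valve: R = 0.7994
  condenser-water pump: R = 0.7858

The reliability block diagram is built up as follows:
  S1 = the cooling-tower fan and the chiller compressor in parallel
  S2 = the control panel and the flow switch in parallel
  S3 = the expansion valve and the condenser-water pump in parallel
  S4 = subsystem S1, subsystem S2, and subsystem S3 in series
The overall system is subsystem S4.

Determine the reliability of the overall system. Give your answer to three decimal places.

0.940

Parallel (cooling-tower fan and chiller compressor): 1 − (1 − 0.91560)(1 − 0.81700) = 0.98455
Parallel (control panel and flow switch): 1 − (1 − 0.98960)(1 − 0.74890) = 0.99739
Parallel (expansion valve and condenser-water pump): 1 − (1 − 0.79940)(1 − 0.78580) = 0.95703
Series ([0.98455], [0.99739], and [0.95703]): 0.98455 × 0.99739 × 0.95703 = 0.940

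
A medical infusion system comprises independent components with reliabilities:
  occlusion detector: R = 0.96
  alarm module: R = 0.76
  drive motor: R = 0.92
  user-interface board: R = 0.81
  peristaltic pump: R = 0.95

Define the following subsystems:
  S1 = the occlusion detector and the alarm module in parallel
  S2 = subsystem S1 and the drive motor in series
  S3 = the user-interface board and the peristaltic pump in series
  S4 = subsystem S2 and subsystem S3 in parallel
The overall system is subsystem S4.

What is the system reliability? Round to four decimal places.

0.9795

Parallel (occlusion detector and alarm module): 1 − (1 − 0.960000)(1 − 0.760000) = 0.990400
Series ([0.990400] and drive motor): 0.990400 × 0.920000 = 0.911168
Series (user-interface board and peristaltic pump): 0.810000 × 0.950000 = 0.769500
Parallel ([0.911168] and [0.769500]): 1 − (1 − 0.911168)(1 − 0.769500) = 0.9795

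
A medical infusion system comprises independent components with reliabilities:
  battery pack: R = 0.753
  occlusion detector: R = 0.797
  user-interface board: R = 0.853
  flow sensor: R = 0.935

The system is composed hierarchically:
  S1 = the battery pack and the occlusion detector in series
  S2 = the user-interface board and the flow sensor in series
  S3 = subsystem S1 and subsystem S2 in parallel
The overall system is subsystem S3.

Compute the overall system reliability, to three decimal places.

0.919

Series (battery pack and occlusion detector): 0.75300 × 0.79700 = 0.60014
Series (user-interface board and flow sensor): 0.85300 × 0.93500 = 0.79756
Parallel ([0.60014] and [0.79756]): 1 − (1 − 0.60014)(1 − 0.79756) = 0.919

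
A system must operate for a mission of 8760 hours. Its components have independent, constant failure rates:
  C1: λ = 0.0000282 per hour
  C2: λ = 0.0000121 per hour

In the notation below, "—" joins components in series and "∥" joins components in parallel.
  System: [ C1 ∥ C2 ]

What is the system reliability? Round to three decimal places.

R(C1) = exp(−0.0000282 × 8760) = 0.78112
R(C2) = exp(−0.0000121 × 8760) = 0.89943
Parallel (C1 and C2): 1 − (1 − 0.78112)(1 − 0.89943) = 0.978

0.978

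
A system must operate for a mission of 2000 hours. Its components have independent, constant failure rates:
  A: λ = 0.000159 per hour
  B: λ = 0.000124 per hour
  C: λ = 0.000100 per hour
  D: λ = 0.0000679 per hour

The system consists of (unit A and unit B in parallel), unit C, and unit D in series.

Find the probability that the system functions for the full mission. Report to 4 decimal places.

R(A) = exp(−0.000159 × 2000) = 0.727603
R(B) = exp(−0.000124 × 2000) = 0.780360
R(C) = exp(−0.000100 × 2000) = 0.818731
R(D) = exp(−0.0000679 × 2000) = 0.873017
Parallel (A and B): 1 − (1 − 0.727603)(1 − 0.780360) = 0.940171
Series ([0.940171], C, and D): 0.940171 × 0.818731 × 0.873017 = 0.6720

0.6720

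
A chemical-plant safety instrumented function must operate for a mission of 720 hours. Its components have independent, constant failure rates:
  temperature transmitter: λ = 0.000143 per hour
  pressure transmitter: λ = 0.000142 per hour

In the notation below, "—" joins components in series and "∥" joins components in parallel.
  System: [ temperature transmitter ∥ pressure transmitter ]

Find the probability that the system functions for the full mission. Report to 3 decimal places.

R(temperature transmitter) = exp(−0.000143 × 720) = 0.90216
R(pressure transmitter) = exp(−0.000142 × 720) = 0.90281
Parallel (temperature transmitter and pressure transmitter): 1 − (1 − 0.90216)(1 − 0.90281) = 0.990

0.990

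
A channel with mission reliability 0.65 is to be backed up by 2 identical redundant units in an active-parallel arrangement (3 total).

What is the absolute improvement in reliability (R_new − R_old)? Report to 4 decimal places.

R_before = 0.65
R_after = 1 − (1 − 0.65)^3 = 0.9571
ΔR = 0.9571 − 0.65 = 0.3071

0.3071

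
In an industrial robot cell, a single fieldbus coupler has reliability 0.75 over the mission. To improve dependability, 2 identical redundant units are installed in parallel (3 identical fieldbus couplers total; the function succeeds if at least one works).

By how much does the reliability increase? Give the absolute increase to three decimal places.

0.234

R_before = 0.75
R_after = 1 − (1 − 0.75)^3 = 0.984
ΔR = 0.984 − 0.75 = 0.234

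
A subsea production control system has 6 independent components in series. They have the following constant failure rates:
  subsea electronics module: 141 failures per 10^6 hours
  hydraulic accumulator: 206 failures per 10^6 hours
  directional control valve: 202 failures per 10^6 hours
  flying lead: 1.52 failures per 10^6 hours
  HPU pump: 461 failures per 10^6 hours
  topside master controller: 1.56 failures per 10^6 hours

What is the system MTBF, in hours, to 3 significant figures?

Series of exponential components: λ_sys = Σ λ_i
λ_sys = 0.000141 + 0.000206 + 0.000202 + 0.00000152 + 0.000461 + 0.00000156 = 1.0131e-03 /h
MTBF = 1 / λ_sys = 987 h

987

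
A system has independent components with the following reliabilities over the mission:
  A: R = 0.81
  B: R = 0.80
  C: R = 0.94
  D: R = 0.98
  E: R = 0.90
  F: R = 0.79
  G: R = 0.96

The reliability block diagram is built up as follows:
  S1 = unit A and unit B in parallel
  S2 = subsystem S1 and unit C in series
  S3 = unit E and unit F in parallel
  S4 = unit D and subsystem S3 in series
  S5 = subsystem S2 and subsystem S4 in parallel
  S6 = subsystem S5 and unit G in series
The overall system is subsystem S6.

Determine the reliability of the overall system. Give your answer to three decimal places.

0.956

Parallel (A and B): 1 − (1 − 0.81000)(1 − 0.80000) = 0.96200
Series ([0.96200] and C): 0.96200 × 0.94000 = 0.90428
Parallel (E and F): 1 − (1 − 0.90000)(1 − 0.79000) = 0.97900
Series (D and [0.97900]): 0.98000 × 0.97900 = 0.95942
Parallel ([0.90428] and [0.95942]): 1 − (1 − 0.90428)(1 − 0.95942) = 0.99612
Series ([0.99612] and G): 0.99612 × 0.96000 = 0.956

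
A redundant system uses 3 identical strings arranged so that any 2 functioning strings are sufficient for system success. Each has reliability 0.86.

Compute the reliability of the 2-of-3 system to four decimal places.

0.9467

R = Σ_{i=2}^{3} C(3,i) p^i (1−p)^{3−i} with p = 0.86
C(3,2)·0.86^2·0.14^1 = 0.310632
C(3,3)·0.86^3·0.14^0 = 0.636056
Sum = 0.9467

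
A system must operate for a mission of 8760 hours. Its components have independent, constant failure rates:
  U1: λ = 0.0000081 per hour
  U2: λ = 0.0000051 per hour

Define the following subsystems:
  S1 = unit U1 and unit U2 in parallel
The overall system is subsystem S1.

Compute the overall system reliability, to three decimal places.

R(U1) = exp(−0.0000081 × 8760) = 0.93150
R(U2) = exp(−0.0000051 × 8760) = 0.95631
Parallel (U1 and U2): 1 − (1 − 0.93150)(1 − 0.95631) = 0.997

0.997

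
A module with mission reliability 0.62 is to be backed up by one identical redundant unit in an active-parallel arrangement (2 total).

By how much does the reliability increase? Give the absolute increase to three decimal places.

0.236

R_before = 0.62
R_after = 1 − (1 − 0.62)^2 = 0.856
ΔR = 0.856 − 0.62 = 0.236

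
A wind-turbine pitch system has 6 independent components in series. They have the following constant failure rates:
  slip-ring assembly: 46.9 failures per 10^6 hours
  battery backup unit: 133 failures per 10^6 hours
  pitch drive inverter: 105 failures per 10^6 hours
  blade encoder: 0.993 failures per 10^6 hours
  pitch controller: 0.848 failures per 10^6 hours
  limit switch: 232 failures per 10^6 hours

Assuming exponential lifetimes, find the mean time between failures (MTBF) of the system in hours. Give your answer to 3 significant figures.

Series of exponential components: λ_sys = Σ λ_i
λ_sys = 0.0000469 + 0.000133 + 0.000105 + 0.000000993 + 0.000000848 + 0.000232 = 5.1874e-04 /h
MTBF = 1 / λ_sys = 1930 h

1930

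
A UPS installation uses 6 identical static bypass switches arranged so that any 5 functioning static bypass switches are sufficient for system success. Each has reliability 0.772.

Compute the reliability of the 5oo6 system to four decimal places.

R = Σ_{i=5}^{6} C(6,i) p^i (1−p)^{6−i} with p = 0.772
C(6,5)·0.772^5·0.228^1 = 0.375122
C(6,6)·0.772^6·0.228^0 = 0.211692
Sum = 0.5868

0.5868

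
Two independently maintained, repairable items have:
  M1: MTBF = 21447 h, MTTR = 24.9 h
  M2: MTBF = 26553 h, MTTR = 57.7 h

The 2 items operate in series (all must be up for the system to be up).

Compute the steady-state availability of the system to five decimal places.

A(M1) = MTBF/(MTBF+MTTR) = 21447/(21447+24.9) = 0.998840
A(M2) = MTBF/(MTBF+MTTR) = 26553/(26553+57.7) = 0.997832
Series availability: 0.998840 × 0.997832 = 0.99667

0.99667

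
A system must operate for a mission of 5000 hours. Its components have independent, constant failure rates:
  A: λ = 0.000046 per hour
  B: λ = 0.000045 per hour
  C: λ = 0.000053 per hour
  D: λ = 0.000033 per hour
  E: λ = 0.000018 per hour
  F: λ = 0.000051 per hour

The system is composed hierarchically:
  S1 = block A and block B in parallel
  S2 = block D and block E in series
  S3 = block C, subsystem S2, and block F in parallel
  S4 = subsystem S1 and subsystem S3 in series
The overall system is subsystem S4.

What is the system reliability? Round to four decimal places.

R(A) = exp(−0.000046 × 5000) = 0.794534
R(B) = exp(−0.000045 × 5000) = 0.798516
R(C) = exp(−0.000053 × 5000) = 0.767206
R(D) = exp(−0.000033 × 5000) = 0.847894
R(E) = exp(−0.000018 × 5000) = 0.913931
R(F) = exp(−0.000051 × 5000) = 0.774916
Parallel (A and B): 1 − (1 − 0.794534)(1 − 0.798516) = 0.958602
Series (D and E): 0.847894 × 0.913931 = 0.774917
Parallel (C, [0.774917], and F): 1 − (1 − 0.767206)(1 − 0.774917)(1 − 0.774916) = 0.988206
Series ([0.958602] and [0.988206]): 0.958602 × 0.988206 = 0.9473

0.9473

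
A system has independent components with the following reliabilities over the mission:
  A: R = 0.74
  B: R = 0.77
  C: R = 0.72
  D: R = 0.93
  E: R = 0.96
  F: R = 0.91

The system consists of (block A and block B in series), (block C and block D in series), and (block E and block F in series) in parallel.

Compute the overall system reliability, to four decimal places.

Series (A and B): 0.740000 × 0.770000 = 0.569800
Series (C and D): 0.720000 × 0.930000 = 0.669600
Series (E and F): 0.960000 × 0.910000 = 0.873600
Parallel ([0.569800], [0.669600], and [0.873600]): 1 − (1 − 0.569800)(1 − 0.669600)(1 − 0.873600) = 0.9820

0.9820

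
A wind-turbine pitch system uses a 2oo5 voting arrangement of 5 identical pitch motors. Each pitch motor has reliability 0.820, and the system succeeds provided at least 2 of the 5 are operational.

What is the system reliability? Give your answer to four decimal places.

0.9955

R = Σ_{i=2}^{5} C(5,i) p^i (1−p)^{5−i} with p = 0.820
C(5,2)·0.820^2·0.180^3 = 0.039214
C(5,3)·0.820^3·0.180^2 = 0.178643
C(5,4)·0.820^4·0.180^1 = 0.406910
C(5,5)·0.820^5·0.180^0 = 0.370740
Sum = 0.9955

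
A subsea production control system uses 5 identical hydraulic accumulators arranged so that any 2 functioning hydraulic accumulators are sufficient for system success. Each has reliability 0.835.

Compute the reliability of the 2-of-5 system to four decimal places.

R = Σ_{i=2}^{5} C(5,i) p^i (1−p)^{5−i} with p = 0.835
C(5,2)·0.835^2·0.165^3 = 0.031320
C(5,3)·0.835^3·0.165^2 = 0.158499
C(5,4)·0.835^4·0.165^1 = 0.401051
C(5,5)·0.835^5·0.165^0 = 0.405912
Sum = 0.9968

0.9968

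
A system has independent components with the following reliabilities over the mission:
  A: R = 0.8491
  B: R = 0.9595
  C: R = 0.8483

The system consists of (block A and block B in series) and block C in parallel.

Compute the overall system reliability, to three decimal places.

Series (A and B): 0.84910 × 0.95950 = 0.81471
Parallel ([0.81471] and C): 1 − (1 − 0.81471)(1 − 0.84830) = 0.972

0.972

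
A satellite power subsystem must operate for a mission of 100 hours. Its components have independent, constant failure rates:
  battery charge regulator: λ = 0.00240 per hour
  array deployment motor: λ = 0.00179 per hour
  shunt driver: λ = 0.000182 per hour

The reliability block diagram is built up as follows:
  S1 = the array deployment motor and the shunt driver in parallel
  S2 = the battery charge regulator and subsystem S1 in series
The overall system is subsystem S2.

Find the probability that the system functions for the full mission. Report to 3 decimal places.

0.784

R(battery charge regulator) = exp(−0.00240 × 100) = 0.78663
R(array deployment motor) = exp(−0.00179 × 100) = 0.83611
R(shunt driver) = exp(−0.000182 × 100) = 0.98196
Parallel (array deployment motor and shunt driver): 1 − (1 − 0.83611)(1 − 0.98196) = 0.99704
Series (battery charge regulator and [0.99704]): 0.78663 × 0.99704 = 0.784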